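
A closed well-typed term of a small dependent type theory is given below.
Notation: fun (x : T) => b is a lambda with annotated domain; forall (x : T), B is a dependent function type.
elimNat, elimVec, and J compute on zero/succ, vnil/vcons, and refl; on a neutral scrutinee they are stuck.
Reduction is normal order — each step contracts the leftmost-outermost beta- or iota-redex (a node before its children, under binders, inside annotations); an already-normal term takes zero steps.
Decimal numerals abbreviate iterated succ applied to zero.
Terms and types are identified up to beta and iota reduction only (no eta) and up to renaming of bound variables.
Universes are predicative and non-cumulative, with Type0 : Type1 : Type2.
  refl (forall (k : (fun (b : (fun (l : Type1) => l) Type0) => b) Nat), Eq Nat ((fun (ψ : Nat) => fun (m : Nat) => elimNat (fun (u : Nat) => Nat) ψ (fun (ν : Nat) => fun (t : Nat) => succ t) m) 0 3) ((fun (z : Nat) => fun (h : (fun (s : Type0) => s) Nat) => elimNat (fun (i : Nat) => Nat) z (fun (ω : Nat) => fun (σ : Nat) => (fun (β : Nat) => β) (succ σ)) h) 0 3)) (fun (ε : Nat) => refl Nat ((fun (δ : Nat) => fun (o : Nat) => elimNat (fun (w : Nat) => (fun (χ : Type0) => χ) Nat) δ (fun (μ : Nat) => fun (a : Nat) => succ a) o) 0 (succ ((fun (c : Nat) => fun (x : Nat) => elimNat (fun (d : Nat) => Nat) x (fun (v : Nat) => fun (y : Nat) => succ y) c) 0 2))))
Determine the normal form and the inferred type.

normal form:
  refl (forall (k : Nat), Eq Nat 3 3) (fun (b : Nat) => refl Nat 3)
the term's type:
  Eq (forall (k : Nat), Eq Nat 3 3) (fun (b : Nat) => refl Nat 3) (fun (l : Nat) => refl Nat 3)
observation: normalization takes exactly 44 steps under the normal-order strategy.


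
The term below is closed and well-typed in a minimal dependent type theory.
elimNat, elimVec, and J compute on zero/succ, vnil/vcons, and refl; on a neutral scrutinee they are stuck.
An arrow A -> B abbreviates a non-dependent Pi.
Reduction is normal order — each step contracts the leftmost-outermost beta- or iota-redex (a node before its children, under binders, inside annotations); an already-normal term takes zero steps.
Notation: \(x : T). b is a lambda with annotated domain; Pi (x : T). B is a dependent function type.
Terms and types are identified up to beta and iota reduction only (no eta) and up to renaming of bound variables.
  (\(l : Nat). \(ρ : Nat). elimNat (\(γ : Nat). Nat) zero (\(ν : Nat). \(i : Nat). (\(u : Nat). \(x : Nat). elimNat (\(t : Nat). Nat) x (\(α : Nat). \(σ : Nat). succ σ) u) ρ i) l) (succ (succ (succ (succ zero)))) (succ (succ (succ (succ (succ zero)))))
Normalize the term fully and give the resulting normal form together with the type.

resulting normal form:
  succ (succ (succ (succ (succ (succ (succ (succ (succ (succ (succ (succ (succ (succ (succ (succ (succ (succ (succ (succ zero)))))))))))))))))))
the term's type:
  Nat


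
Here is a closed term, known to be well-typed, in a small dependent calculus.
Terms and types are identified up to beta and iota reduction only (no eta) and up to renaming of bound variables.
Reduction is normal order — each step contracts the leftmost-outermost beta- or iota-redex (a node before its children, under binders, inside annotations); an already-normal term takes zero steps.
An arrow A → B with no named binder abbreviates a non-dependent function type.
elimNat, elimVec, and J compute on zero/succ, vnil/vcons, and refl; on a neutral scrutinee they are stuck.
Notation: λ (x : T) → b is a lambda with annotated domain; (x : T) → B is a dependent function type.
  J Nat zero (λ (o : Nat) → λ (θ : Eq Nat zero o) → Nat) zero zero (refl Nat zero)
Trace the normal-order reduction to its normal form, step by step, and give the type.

normal-order reduction sequence:
  J Nat zero (λ (o : Nat) → λ (θ : Eq Nat zero o) → Nat) zero zero (refl Nat zero)
  ~> zero
type:
  Nat


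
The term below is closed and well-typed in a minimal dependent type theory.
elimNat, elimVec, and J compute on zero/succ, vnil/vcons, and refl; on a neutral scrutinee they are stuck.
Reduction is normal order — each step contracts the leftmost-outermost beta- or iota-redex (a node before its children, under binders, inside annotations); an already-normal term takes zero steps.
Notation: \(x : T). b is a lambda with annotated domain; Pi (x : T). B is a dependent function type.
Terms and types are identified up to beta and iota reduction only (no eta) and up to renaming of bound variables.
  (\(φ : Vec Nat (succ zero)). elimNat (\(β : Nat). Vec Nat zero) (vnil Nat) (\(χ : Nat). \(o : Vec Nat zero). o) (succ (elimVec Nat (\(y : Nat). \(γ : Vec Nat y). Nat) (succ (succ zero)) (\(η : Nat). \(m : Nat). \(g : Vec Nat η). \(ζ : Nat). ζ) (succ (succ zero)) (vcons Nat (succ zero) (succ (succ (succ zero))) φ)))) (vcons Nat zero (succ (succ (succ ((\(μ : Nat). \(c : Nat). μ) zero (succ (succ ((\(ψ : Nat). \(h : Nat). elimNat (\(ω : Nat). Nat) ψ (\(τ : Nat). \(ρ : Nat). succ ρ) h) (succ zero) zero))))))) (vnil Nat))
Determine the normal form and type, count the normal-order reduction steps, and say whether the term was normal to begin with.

resulting normal form:
  vnil Nat
the term's type:
  Vec Nat zero
steps to reach normal form (normal order): 22
started in normal form: no
first redex: a beta-redex


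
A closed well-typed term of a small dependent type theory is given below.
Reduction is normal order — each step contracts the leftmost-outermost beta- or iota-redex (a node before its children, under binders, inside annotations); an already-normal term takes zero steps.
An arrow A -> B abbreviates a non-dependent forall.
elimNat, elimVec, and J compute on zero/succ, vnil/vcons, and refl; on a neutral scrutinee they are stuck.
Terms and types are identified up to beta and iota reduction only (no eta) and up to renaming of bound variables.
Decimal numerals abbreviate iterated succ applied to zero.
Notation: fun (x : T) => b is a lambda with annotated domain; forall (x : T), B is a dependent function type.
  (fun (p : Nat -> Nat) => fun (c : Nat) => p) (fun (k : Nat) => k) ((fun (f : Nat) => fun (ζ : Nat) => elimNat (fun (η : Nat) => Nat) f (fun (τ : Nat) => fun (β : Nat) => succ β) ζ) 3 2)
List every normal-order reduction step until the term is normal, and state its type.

normal-order reduction sequence:
  (fun (p : Nat -> Nat) => fun (c : Nat) => p) (fun (k : Nat) => k) ((fun (f : Nat) => fun (ζ : Nat) => elimNat (fun (η : Nat) => Nat) f (fun (τ : Nat) => fun (β : Nat) => succ β) ζ) 3 2)
  ~> (fun (p : Nat) => fun (c : Nat) => c) ((fun (k : Nat) => fun (f : Nat) => elimNat (fun (ζ : Nat) => Nat) k (fun (η : Nat) => fun (τ : Nat) => succ τ) f) 3 2)
  ~> fun (p : Nat) => p
type:
  Nat -> Nat


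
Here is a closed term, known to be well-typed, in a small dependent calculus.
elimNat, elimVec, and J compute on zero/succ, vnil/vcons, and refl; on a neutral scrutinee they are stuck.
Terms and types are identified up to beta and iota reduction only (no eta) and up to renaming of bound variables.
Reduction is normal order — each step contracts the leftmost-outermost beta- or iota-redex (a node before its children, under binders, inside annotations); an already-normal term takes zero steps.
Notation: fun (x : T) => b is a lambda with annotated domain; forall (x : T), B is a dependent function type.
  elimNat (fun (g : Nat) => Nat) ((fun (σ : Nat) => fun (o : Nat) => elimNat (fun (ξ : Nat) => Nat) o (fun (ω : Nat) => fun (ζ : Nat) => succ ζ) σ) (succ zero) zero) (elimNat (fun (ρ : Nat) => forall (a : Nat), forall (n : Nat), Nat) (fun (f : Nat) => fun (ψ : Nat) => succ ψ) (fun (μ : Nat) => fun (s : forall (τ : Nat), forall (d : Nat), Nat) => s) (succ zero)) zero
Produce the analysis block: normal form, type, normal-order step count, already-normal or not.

normal form:
  succ zero
inferred type:
  Nat
steps to reach normal form (normal order): 7
started in normal form: no
first contracted redex: an elimNat iota-redex


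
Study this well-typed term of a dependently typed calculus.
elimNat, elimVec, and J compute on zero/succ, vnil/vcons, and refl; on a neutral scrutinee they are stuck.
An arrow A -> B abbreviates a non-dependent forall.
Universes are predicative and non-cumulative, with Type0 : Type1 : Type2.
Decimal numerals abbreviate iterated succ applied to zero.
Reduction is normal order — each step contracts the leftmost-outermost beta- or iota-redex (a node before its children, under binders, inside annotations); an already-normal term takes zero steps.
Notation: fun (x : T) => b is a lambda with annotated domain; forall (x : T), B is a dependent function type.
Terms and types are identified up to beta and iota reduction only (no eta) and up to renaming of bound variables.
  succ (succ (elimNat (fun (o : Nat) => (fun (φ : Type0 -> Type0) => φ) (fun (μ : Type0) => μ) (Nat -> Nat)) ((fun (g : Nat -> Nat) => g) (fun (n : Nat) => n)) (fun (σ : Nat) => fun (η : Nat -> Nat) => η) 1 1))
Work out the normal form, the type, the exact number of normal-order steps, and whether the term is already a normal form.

normal form:
  3
the term's type:
  Nat
normal-order step count: 6
started in normal form: no
first redex: an elimNat iota-redex


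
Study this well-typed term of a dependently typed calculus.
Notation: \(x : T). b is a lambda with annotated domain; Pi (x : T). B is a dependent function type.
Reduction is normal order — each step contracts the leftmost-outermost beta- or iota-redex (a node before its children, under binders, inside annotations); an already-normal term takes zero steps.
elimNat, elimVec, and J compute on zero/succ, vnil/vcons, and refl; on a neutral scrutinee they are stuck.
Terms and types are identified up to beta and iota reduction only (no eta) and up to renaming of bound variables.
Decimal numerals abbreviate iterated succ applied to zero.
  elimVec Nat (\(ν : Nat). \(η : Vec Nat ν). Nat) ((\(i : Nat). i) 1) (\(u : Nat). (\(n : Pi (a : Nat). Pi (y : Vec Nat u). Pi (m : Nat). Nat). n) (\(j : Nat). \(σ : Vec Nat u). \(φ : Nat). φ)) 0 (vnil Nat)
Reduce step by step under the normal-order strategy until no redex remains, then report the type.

reduction (normal order):
  elimVec Nat (\(ν : Nat). \(η : Vec Nat ν). Nat) ((\(i : Nat). i) 1) (\(u : Nat). (\(n : Pi (a : Nat). Pi (y : Vec Nat u). Pi (m : Nat). Nat). n) (\(j : Nat). \(σ : Vec Nat u). \(φ : Nat). φ)) 0 (vnil Nat)
  ~> (\(ν : Nat). ν) 1
  ~> 1
inferred type:
  Nat


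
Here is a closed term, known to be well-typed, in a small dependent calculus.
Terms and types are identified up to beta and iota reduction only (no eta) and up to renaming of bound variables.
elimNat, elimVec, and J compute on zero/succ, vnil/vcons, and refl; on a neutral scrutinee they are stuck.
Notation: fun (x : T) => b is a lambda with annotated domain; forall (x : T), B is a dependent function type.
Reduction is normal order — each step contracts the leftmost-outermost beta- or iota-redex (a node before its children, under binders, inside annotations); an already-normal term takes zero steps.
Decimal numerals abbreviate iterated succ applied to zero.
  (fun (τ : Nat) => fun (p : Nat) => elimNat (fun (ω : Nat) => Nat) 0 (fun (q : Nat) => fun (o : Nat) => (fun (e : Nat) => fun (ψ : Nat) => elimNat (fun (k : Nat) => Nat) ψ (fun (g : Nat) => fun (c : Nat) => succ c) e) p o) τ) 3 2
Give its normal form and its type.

reduced normal form:
  6
type:
  Nat


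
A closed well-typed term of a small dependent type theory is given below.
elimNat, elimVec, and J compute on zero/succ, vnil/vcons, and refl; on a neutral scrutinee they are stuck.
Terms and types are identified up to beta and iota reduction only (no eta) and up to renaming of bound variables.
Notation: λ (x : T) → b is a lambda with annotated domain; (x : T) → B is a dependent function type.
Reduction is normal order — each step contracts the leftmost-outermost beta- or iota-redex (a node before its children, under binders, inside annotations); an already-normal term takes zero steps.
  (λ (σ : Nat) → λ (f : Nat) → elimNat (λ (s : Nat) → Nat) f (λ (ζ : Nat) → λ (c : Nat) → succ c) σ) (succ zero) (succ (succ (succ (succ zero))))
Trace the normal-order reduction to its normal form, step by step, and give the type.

reduction (normal order):
  (λ (σ : Nat) → λ (f : Nat) → elimNat (λ (s : Nat) → Nat) f (λ (ζ : Nat) → λ (c : Nat) → succ c) σ) (succ zero) (succ (succ (succ (succ zero))))
  ~> (λ (σ : Nat) → elimNat (λ (f : Nat) → Nat) σ (λ (s : Nat) → λ (ζ : Nat) → succ ζ) (succ zero)) (succ (succ (succ (succ zero))))
  ~> elimNat (λ (σ : Nat) → Nat) (succ (succ (succ (succ zero)))) (λ (f : Nat) → λ (s : Nat) → succ s) (succ zero)
  ~> (λ (σ : Nat) → λ (f : Nat) → succ f) zero (elimNat (λ (s : Nat) → Nat) (succ (succ (succ (succ zero)))) (λ (ζ : Nat) → λ (c : Nat) → succ c) zero)
  ~> (λ (σ : Nat) → succ σ) (elimNat (λ (f : Nat) → Nat) (succ (succ (succ (succ zero)))) (λ (s : Nat) → λ (ζ : Nat) → succ ζ) zero)
  ~> succ (elimNat (λ (σ : Nat) → Nat) (succ (succ (succ (succ zero)))) (λ (f : Nat) → λ (s : Nat) → succ s) zero)
  ~> succ (succ (succ (succ (succ zero))))
type:
  Nat


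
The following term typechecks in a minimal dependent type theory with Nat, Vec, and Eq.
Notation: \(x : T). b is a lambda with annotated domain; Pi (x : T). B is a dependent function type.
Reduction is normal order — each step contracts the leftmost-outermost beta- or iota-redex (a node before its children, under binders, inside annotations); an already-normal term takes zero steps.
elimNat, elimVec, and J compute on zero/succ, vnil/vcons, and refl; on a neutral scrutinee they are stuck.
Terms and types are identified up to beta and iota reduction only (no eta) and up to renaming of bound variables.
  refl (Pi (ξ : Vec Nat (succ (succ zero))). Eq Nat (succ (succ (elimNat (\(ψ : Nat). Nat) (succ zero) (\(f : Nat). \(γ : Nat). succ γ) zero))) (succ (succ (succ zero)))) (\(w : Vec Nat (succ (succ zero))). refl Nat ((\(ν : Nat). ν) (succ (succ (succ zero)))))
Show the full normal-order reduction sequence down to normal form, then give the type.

normal-order reduction:
  refl (Pi (ξ : Vec Nat (succ (succ zero))). Eq Nat (succ (succ (elimNat (\(ψ : Nat). Nat) (succ zero) (\(f : Nat). \(γ : Nat). succ γ) zero))) (succ (succ (succ zero)))) (\(w : Vec Nat (succ (succ zero))). refl Nat ((\(ν : Nat). ν) (succ (succ (succ zero)))))
  ~> refl (Pi (ξ : Vec Nat (succ (succ zero))). Eq Nat (succ (succ (succ zero))) (succ (succ (succ zero)))) (\(ψ : Vec Nat (succ (succ zero))). refl Nat ((\(f : Nat). f) (succ (succ (succ zero)))))
  ~> refl (Pi (ξ : Vec Nat (succ (succ zero))). Eq Nat (succ (succ (succ zero))) (succ (succ (succ zero)))) (\(ψ : Vec Nat (succ (succ zero))). refl Nat (succ (succ (succ zero))))
inferred type:
  Eq (Pi (ξ : Vec Nat (succ (succ zero))). Eq Nat (succ (succ (succ zero))) (succ (succ (succ zero)))) (\(ψ : Vec Nat (succ (succ zero))). refl Nat (succ (succ (succ zero)))) (\(f : Vec Nat (succ (succ zero))). refl Nat (succ (succ (succ zero))))


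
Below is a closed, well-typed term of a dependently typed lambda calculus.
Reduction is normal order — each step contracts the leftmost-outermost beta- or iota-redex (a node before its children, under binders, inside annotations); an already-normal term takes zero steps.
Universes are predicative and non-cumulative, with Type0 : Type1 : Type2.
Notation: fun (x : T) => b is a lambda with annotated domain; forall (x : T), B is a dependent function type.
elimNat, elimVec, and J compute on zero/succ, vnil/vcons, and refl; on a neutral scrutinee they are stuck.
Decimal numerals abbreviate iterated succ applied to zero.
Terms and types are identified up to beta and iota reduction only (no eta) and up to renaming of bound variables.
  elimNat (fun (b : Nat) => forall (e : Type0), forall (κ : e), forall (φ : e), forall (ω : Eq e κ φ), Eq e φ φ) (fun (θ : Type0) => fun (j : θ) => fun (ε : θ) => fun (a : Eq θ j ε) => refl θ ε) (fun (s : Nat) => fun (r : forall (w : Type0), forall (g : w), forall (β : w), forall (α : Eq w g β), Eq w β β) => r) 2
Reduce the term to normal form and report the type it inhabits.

normal form:
  fun (b : Type0) => fun (e : b) => fun (κ : b) => fun (φ : Eq b e κ) => refl b κ
the term's type:
  forall (b : Type0), forall (e : b), forall (κ : b), forall (φ : Eq b e κ), Eq b κ κ
observation: 7 normal-order steps normalize the term, beginning with an elimNat iota-redex.


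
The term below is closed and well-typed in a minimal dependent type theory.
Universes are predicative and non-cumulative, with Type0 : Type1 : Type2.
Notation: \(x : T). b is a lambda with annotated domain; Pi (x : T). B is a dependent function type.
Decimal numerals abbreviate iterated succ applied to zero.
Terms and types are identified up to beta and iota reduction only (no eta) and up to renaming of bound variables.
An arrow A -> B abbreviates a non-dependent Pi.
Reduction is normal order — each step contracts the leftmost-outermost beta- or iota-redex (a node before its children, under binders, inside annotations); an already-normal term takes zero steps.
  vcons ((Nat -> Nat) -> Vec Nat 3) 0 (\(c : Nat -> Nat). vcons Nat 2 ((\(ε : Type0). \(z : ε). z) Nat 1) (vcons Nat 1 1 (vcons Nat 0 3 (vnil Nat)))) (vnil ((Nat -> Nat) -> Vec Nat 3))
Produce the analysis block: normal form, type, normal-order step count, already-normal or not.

normal form:
  vcons ((Nat -> Nat) -> Vec Nat 3) 0 (\(c : Nat -> Nat). vcons Nat 2 1 (vcons Nat 1 1 (vcons Nat 0 3 (vnil Nat)))) (vnil ((Nat -> Nat) -> Vec Nat 3))
inferred type:
  Vec ((Nat -> Nat) -> Vec Nat 3) 1
steps to reach normal form (normal order): 2
already normal: no
first contracted redex: a beta-redex


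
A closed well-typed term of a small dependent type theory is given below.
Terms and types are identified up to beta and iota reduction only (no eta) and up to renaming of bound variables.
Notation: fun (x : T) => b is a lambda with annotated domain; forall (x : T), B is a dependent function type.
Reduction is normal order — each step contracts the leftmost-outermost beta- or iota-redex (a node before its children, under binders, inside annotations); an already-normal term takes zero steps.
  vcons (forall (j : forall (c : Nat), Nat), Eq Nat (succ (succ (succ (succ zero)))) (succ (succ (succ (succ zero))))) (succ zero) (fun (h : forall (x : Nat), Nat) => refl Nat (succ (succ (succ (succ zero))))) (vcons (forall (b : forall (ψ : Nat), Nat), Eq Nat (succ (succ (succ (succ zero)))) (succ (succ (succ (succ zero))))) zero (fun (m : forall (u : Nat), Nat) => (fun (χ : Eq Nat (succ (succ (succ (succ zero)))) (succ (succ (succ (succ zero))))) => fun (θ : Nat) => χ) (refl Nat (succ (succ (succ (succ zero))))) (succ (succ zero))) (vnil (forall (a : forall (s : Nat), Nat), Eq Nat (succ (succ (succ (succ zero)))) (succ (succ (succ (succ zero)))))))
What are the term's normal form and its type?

normal form:
  vcons (forall (j : forall (c : Nat), Nat), Eq Nat (succ (succ (succ (succ zero)))) (succ (succ (succ (succ zero))))) (succ zero) (fun (h : forall (x : Nat), Nat) => refl Nat (succ (succ (succ (succ zero))))) (vcons (forall (b : forall (ψ : Nat), Nat), Eq Nat (succ (succ (succ (succ zero)))) (succ (succ (succ (succ zero))))) zero (fun (m : forall (u : Nat), Nat) => refl Nat (succ (succ (succ (succ zero))))) (vnil (forall (χ : forall (θ : Nat), Nat), Eq Nat (succ (succ (succ (succ zero)))) (succ (succ (succ (succ zero)))))))
the term's type:
  Vec (forall (j : forall (c : Nat), Nat), Eq Nat (succ (succ (succ (succ zero)))) (succ (succ (succ (succ zero))))) (succ (succ zero))
observation: normalization takes exactly 2 steps under the normal-order strategy.


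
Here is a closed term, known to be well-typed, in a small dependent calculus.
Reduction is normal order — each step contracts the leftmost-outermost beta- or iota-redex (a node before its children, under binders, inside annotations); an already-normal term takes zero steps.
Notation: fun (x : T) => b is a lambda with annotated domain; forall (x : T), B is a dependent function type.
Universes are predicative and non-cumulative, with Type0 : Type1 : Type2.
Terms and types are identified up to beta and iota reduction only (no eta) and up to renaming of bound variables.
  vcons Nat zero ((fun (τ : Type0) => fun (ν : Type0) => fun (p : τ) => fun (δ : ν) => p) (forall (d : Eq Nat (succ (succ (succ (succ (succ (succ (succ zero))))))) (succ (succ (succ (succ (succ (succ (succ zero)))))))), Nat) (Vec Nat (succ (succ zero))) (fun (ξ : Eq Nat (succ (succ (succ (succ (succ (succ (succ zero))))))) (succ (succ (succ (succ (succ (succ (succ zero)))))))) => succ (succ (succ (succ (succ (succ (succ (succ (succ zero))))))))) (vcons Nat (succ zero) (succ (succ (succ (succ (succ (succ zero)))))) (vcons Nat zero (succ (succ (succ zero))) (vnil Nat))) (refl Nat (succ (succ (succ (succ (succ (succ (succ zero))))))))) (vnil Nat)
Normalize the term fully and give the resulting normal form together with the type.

normal form:
  vcons Nat zero (succ (succ (succ (succ (succ (succ (succ (succ (succ zero))))))))) (vnil Nat)
type:
  Vec Nat (succ zero)


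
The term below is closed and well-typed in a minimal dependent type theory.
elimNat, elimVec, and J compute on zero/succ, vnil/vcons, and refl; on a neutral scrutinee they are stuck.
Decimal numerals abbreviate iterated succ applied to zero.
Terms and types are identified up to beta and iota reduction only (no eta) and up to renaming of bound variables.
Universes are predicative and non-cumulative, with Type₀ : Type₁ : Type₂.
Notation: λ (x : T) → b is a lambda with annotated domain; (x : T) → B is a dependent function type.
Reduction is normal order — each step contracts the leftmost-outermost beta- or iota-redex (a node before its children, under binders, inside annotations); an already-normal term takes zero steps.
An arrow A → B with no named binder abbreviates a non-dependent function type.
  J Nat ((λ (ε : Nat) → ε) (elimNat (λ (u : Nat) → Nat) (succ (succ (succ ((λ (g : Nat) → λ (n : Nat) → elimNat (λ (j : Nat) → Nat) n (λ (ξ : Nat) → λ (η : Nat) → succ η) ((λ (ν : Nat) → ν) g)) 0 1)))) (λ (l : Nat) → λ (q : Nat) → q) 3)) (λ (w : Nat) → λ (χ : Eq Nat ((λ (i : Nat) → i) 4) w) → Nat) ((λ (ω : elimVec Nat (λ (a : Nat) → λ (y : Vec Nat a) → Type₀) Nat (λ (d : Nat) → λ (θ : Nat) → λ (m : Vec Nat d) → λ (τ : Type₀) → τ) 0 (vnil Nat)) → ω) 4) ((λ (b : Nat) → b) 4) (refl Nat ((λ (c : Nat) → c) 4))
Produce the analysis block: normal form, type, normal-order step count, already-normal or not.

reduced normal form:
  4
inferred type:
  Nat
normal-order step count: 2
started in normal form: no
first contracted redex: a J iota-redex


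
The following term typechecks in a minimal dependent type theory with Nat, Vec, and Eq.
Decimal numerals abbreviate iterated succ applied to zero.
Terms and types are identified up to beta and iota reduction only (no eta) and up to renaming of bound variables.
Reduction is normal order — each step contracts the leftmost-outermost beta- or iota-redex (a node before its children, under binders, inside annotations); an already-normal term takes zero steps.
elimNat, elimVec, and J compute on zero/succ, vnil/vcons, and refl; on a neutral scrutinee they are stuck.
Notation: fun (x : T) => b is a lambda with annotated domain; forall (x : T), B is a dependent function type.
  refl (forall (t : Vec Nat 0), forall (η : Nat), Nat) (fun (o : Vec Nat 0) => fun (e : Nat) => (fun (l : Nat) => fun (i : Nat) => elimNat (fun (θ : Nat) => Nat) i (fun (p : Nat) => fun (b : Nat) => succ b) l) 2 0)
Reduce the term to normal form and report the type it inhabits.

resulting normal form:
  refl (forall (t : Vec Nat 0), forall (η : Nat), Nat) (fun (o : Vec Nat 0) => fun (e : Nat) => 2)
inferred type:
  Eq (forall (t : Vec Nat 0), forall (η : Nat), Nat) (fun (o : Vec Nat 0) => fun (e : Nat) => 2) (fun (l : Vec Nat 0) => fun (i : Nat) => 2)


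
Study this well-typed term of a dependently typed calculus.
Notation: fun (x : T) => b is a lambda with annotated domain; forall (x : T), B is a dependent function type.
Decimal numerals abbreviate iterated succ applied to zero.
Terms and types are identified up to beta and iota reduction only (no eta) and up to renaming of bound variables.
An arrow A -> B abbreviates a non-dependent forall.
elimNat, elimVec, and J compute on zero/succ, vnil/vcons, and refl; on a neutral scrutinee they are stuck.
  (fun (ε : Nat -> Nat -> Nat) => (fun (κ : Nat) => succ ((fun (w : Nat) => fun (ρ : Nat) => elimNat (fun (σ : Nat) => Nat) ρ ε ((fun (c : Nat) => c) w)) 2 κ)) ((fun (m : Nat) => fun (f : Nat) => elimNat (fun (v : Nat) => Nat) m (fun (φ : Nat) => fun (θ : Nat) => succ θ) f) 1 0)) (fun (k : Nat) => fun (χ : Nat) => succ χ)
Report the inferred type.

type:
  Nat


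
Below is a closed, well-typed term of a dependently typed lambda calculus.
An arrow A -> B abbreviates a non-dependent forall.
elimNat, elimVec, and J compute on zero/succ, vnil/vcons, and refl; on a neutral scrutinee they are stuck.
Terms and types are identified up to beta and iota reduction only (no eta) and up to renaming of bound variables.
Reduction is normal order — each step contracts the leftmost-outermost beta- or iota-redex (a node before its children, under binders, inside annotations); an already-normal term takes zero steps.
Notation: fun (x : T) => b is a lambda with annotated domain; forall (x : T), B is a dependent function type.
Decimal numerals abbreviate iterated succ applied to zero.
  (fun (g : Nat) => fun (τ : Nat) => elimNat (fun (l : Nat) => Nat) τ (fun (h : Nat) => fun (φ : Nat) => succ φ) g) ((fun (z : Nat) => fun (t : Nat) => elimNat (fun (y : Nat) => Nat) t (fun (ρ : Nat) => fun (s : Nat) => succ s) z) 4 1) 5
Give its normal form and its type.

resulting normal form:
  10
inferred type:
  Nat


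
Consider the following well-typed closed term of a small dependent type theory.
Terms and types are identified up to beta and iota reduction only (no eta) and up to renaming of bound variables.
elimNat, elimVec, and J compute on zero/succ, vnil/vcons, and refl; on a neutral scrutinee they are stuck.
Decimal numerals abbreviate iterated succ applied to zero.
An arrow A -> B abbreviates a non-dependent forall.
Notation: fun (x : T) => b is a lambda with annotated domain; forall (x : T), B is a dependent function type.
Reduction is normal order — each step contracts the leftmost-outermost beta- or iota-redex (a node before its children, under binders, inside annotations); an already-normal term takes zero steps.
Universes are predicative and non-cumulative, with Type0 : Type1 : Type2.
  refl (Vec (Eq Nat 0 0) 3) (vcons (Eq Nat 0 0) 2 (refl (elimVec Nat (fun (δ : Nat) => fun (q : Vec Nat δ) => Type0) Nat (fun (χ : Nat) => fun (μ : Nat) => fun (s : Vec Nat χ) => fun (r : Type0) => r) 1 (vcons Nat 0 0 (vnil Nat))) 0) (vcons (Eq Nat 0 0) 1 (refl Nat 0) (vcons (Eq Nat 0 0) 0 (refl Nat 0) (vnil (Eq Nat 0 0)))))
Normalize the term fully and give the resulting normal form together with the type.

normal form:
  refl (Vec (Eq Nat 0 0) 3) (vcons (Eq Nat 0 0) 2 (refl Nat 0) (vcons (Eq Nat 0 0) 1 (refl Nat 0) (vcons (Eq Nat 0 0) 0 (refl Nat 0) (vnil (Eq Nat 0 0)))))
type:
  Eq (Vec (Eq Nat 0 0) 3) (vcons (Eq Nat 0 0) 2 (refl Nat 0) (vcons (Eq Nat 0 0) 1 (refl Nat 0) (vcons (Eq Nat 0 0) 0 (refl Nat 0) (vnil (Eq Nat 0 0))))) (vcons (Eq Nat 0 0) 2 (refl Nat 0) (vcons (Eq Nat 0 0) 1 (refl Nat 0) (vcons (Eq Nat 0 0) 0 (refl Nat 0) (vnil (Eq Nat 0 0)))))
observation: 6 normal-order steps normalize the term, beginning with an elimVec iota-redex.


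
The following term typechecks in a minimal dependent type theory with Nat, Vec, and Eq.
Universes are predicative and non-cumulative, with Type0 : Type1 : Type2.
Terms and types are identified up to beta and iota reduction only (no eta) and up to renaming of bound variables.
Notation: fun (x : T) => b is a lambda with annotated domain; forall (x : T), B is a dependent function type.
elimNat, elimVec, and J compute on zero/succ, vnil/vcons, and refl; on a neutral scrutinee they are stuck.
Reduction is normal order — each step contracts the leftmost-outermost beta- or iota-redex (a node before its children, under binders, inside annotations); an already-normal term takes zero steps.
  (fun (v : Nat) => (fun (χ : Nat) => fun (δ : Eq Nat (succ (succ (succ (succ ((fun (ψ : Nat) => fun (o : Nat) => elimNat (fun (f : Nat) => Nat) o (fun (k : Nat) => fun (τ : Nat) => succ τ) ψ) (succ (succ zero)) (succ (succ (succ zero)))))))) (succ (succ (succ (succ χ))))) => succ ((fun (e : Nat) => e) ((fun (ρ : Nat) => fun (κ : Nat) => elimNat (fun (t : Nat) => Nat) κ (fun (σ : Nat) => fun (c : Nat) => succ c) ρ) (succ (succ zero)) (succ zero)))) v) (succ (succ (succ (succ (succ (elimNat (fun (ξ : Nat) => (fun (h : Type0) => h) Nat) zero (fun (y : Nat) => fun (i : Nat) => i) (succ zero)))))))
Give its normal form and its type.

reduced normal form:
  fun (v : Eq Nat (succ (succ (succ (succ (succ (succ (succ (succ (succ zero))))))))) (succ (succ (succ (succ (succ (succ (succ (succ (succ zero)))))))))) => succ (succ (succ (succ zero)))
inferred type:
  forall (v : Eq Nat (succ (succ (succ (succ (succ (succ (succ (succ (succ zero))))))))) (succ (succ (succ (succ (succ (succ (succ (succ (succ zero)))))))))), Nat
observation: the first redex contracted is a beta-redex; the normal form is reached in 25 normal-order steps.


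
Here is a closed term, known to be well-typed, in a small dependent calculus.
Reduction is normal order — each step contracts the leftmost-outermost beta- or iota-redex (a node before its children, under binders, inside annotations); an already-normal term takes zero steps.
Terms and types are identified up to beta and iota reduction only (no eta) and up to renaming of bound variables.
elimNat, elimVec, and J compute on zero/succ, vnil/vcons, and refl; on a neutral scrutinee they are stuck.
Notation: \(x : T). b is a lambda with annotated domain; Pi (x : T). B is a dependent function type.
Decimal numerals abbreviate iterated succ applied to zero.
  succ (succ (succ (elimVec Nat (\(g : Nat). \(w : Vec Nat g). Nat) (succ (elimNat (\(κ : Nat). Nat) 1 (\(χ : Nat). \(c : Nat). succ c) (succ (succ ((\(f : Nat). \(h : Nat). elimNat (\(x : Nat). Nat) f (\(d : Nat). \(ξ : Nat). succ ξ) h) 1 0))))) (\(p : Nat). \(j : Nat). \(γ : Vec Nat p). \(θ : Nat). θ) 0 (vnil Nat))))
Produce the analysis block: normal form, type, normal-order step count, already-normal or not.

reduced normal form:
  8
the term's type:
  Nat
steps to reach normal form (normal order): 14
started in normal form: no
first redex: an elimVec iota-redex


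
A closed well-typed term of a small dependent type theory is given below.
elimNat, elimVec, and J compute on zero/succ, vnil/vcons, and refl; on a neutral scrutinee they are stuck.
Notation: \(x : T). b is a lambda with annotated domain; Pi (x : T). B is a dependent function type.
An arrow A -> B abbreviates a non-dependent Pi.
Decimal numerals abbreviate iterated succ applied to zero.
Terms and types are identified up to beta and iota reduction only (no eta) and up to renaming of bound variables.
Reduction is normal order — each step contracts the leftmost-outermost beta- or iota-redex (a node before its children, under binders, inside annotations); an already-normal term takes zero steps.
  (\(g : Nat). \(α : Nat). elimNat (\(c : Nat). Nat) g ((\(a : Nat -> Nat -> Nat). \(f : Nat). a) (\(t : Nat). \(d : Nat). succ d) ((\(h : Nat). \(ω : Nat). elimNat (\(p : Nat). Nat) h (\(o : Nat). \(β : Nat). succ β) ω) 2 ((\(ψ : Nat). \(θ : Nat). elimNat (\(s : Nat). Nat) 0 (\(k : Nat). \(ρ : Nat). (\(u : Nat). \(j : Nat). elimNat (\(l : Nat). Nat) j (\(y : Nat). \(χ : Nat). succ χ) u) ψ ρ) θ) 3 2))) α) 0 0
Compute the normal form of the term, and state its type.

resulting normal form:
  0
inferred type:
  Nat
observation: the first redex contracted is a beta-redex; the normal form is reached in 3 normal-order steps.


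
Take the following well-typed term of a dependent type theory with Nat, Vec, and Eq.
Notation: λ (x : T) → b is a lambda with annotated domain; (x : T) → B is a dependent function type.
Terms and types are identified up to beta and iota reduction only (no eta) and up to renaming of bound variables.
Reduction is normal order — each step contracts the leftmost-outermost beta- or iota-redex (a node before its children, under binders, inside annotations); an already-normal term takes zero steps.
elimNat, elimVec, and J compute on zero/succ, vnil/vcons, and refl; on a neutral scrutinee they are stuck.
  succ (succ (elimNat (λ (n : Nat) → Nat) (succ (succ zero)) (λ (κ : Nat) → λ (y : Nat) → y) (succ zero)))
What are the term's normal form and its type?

reduced normal form:
  succ (succ (succ (succ zero)))
type:
  Nat


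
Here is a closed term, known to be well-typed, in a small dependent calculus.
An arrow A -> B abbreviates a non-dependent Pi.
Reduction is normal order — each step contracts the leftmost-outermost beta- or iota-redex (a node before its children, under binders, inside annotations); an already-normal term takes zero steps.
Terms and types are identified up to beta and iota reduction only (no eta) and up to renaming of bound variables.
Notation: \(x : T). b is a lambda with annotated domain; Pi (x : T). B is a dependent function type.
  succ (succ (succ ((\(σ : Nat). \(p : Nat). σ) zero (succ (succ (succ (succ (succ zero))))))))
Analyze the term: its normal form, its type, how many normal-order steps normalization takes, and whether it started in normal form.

normal form:
  succ (succ (succ zero))
type:
  Nat
steps to reach normal form (normal order): 2
term was already normal: no
first redex: a beta-redex


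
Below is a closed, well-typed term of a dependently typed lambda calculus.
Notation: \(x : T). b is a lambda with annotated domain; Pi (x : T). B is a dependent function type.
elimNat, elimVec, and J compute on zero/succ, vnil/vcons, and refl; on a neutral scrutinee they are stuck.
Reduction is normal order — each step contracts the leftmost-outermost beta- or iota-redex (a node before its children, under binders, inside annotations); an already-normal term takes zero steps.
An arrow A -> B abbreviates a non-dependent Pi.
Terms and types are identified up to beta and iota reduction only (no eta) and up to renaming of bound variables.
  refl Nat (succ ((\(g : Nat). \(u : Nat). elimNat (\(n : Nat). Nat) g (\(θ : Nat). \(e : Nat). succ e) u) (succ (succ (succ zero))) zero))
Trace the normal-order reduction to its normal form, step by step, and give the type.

normal-order reduction:
  refl Nat (succ ((\(g : Nat). \(u : Nat). elimNat (\(n : Nat). Nat) g (\(θ : Nat). \(e : Nat). succ e) u) (succ (succ (succ zero))) zero))
  ~> refl Nat (succ ((\(g : Nat). elimNat (\(u : Nat). Nat) (succ (succ (succ zero))) (\(n : Nat). \(θ : Nat). succ θ) g) zero))
  ~> refl Nat (succ (elimNat (\(g : Nat). Nat) (succ (succ (succ zero))) (\(u : Nat). \(n : Nat). succ n) zero))
  ~> refl Nat (succ (succ (succ (succ zero))))
the term's type:
  Eq Nat (succ (succ (succ (succ zero)))) (succ (succ (succ (succ zero))))


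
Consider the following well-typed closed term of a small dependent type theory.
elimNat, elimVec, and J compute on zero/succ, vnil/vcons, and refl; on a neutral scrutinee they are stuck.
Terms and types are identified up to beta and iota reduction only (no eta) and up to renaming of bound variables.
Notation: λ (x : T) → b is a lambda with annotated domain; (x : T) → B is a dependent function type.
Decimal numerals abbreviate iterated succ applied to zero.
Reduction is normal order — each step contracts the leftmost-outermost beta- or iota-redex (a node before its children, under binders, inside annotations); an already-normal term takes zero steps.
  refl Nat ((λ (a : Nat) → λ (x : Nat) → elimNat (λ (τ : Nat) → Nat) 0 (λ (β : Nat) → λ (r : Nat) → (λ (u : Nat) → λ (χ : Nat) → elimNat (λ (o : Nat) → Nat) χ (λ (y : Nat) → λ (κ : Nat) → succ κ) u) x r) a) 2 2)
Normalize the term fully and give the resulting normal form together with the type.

reduced normal form:
  refl Nat 4
type:
  Eq Nat 4 4


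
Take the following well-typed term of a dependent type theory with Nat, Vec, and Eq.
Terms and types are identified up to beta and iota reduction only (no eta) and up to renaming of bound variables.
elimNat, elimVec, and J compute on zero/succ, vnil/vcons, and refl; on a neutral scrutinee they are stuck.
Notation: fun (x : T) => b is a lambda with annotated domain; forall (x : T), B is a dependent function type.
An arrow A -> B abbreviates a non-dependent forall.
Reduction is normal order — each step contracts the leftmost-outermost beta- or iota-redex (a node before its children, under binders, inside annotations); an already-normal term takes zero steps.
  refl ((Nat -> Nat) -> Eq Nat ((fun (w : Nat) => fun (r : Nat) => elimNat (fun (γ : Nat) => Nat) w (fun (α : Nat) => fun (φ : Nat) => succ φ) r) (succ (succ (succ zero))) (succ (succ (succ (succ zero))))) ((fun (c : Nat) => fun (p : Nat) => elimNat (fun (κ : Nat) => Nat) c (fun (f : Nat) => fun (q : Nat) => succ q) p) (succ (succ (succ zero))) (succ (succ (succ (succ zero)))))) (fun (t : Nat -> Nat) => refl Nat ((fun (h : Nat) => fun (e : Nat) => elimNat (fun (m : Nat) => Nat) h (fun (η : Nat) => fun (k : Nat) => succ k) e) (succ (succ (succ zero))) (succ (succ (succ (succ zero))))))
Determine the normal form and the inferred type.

normal form:
  refl ((Nat -> Nat) -> Eq Nat (succ (succ (succ (succ (succ (succ (succ zero))))))) (succ (succ (succ (succ (succ (succ (succ zero)))))))) (fun (w : Nat -> Nat) => refl Nat (succ (succ (succ (succ (succ (succ (succ zero))))))))
the term's type:
  Eq ((Nat -> Nat) -> Eq Nat (succ (succ (succ (succ (succ (succ (succ zero))))))) (succ (succ (succ (succ (succ (succ (succ zero)))))))) (fun (w : Nat -> Nat) => refl Nat (succ (succ (succ (succ (succ (succ (succ zero)))))))) (fun (r : Nat -> Nat) => refl Nat (succ (succ (succ (succ (succ (succ (succ zero))))))))


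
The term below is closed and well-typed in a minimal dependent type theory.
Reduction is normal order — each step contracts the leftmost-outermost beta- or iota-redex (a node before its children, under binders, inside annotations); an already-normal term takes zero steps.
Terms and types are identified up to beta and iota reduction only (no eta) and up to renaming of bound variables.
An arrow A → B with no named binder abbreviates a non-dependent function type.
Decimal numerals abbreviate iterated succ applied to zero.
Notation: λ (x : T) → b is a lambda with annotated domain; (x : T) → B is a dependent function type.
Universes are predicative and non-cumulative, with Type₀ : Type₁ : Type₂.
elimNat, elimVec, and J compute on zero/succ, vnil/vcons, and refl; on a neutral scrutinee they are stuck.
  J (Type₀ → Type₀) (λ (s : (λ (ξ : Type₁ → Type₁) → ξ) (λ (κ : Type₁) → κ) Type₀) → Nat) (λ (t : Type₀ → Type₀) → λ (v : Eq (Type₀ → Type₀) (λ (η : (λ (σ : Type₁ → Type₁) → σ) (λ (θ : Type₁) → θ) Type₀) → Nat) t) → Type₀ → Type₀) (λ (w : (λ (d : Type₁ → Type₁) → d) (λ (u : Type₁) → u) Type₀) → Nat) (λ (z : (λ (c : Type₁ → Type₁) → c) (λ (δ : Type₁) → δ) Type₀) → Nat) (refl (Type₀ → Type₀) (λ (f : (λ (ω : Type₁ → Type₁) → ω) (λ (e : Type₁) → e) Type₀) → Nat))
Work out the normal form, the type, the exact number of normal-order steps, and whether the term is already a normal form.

resulting normal form:
  λ (s : Type₀) → Nat
type:
  Type₀ → Type₀
normal-order step count: 3
term was already normal: no
first redex: a J iota-redex


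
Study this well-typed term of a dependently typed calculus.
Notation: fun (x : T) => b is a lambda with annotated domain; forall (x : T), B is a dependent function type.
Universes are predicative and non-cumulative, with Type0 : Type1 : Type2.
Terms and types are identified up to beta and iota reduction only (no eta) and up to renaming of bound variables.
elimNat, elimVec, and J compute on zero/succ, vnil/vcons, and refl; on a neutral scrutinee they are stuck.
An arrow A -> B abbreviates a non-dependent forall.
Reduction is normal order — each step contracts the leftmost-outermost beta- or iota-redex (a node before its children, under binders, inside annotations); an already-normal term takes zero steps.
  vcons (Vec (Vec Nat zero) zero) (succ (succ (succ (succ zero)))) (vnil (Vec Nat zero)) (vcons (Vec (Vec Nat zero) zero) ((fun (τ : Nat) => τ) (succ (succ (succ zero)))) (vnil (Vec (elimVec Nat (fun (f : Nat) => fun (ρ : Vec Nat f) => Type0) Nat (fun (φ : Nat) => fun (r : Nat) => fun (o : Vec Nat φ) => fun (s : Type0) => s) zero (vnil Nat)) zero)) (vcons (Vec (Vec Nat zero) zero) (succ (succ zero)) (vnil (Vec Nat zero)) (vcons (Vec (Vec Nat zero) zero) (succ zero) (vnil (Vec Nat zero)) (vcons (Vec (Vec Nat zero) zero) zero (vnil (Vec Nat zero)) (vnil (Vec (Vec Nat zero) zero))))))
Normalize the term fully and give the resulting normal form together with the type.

normal form:
  vcons (Vec (Vec Nat zero) zero) (succ (succ (succ (succ zero)))) (vnil (Vec Nat zero)) (vcons (Vec (Vec Nat zero) zero) (succ (succ (succ zero))) (vnil (Vec Nat zero)) (vcons (Vec (Vec Nat zero) zero) (succ (succ zero)) (vnil (Vec Nat zero)) (vcons (Vec (Vec Nat zero) zero) (succ zero) (vnil (Vec Nat zero)) (vcons (Vec (Vec Nat zero) zero) zero (vnil (Vec Nat zero)) (vnil (Vec (Vec Nat zero) zero))))))
the term's type:
  Vec (Vec (Vec Nat zero) zero) (succ (succ (succ (succ (succ zero)))))
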